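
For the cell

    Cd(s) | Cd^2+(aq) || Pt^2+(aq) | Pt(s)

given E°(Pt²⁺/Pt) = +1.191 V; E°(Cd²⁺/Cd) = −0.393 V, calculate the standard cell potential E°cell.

By convention the left-hand electrode in cell notation is the anode (oxidation) and the right-hand electrode is the cathode (reduction).
E°cell = E°(right) − E°(left) = +1.191 − (−0.393) = +1.584 V.

+1.584 V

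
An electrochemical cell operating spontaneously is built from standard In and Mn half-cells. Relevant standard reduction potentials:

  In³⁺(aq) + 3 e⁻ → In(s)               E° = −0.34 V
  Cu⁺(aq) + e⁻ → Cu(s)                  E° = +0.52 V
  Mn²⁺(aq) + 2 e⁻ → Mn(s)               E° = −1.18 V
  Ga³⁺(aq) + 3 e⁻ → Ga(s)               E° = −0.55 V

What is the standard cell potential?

+0.84 V

The In³⁺/In couple has the higher E°, so In ion is reduced (cathode) and Mn is oxidized (anode).
E°cell = E°(cathode) − E°(anode) = −0.34 − (−1.18) = +0.84 V.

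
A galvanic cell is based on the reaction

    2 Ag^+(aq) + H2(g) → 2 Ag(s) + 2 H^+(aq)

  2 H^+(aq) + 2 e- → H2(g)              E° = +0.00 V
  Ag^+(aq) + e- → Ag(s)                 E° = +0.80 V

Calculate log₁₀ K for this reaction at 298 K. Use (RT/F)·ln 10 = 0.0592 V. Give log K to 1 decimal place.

The Ag⁺/Ag couple is reduced (cathode); E°cell = +0.80 − (+0.00) = +0.80 V with n = 2.
At equilibrium E = 0, so log K = nE°cell / 0.0592 = (2)(+0.80) / 0.0592 = 27.0.

log K = 27.0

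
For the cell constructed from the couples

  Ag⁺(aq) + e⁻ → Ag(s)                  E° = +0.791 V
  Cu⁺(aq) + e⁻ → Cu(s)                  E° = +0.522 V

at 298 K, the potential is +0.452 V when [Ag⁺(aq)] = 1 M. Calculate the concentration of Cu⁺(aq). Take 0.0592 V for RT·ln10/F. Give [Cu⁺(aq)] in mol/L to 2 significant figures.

0.00081 M

The Ag⁺/Ag couple has the larger reduction potential, so it is the cathode: E°cell = +0.791 − (+0.522) = +0.269 V and n = 1.
Rearranging E = E° − (0.0592/n)·log Q gives log Q = 1(+0.269 − (+0.452))/0.0592 = −3.091.
Balancing electrons gives Ag⁺(aq) + Cu(s) → Ag(s) + Cu⁺(aq); thus Q = [Cu⁺(aq)] / [Ag⁺(aq)].
Substituting the known concentrations and solving, log [Cu⁺(aq)] = −3.091 and [Cu⁺(aq)] = 0.00081 M.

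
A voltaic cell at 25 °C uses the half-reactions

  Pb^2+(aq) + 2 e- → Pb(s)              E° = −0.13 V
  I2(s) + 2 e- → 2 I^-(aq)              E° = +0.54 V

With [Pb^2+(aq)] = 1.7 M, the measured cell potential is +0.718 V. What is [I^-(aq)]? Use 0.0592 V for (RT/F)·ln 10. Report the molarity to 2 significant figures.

The I₂/I⁻ couple has the larger reduction potential, so it is the cathode: E°cell = +0.54 − (−0.13) = +0.67 V and n = 2.
Since E = E° − (0.0592/n)·log Q, log Q = n(E° − E)/0.0592 = −1.622.
Balancing electrons gives I2(s) + Pb(s) → 2 I^-(aq) + Pb^2+(aq); thus Q = [I^-(aq)]^2·[Pb^2+(aq)].
Substituting the known concentrations and solving, log [I^-(aq)] = −0.926 and [I^-(aq)] = 0.12 M.

0.12 M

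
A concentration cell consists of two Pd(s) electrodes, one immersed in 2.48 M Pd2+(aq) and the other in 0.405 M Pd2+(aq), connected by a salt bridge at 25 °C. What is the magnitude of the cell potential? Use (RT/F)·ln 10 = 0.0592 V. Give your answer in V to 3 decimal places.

0.023 V

For a concentration cell E°cell = 0, since both electrodes use the same couple.
The compartment with the higher Pd2+(aq) concentration (2.48 M) acts as the cathode; ions are reduced there and produced at the dilute (0.405 M) anode.
With n = 2, Ecell = −(0.0592/2)·log([dilute]/[conc]) = −(0.0592/2)·log(0.405/2.48) = +0.023 V.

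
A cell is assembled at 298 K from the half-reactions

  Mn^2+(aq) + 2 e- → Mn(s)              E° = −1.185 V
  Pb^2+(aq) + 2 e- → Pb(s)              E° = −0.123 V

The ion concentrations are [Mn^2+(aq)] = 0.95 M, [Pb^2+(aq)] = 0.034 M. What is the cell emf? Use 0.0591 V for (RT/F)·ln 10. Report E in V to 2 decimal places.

Since E°(Pb²⁺/Pb) > E°(Mn²⁺/Mn), Pb²⁺/Pb serves as the cathode.
E°cell = E°cat − E°an = −0.123 − (−1.185) = +1.062 V; n = 2.
Balancing gives Pb^2+(aq) + Mn(s) → Pb(s) + Mn^2+(aq); hence Q = [Mn^2+(aq)] / [Pb^2+(aq)] = 27.9 (log Q = 1.446).
E = E° − (0.0591/n)·log Q = +1.062 − (0.0591/2)(1.446) = +1.02 V.

+1.02 V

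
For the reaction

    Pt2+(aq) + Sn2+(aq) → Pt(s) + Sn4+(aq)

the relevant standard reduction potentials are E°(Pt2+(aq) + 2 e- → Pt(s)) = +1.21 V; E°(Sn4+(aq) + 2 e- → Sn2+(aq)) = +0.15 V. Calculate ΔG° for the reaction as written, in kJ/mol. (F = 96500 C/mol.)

−205 kJ/mol

In the reaction as written Pt2+(aq) is reduced, so the Pt²⁺/Pt couple is the cathode and Sn⁴⁺/Sn²⁺ is the anode.
E°cell = +1.21 − (+0.15) = +1.06 V; balancing electrons gives n = 2.
ΔG° = −nFE°cell = −(2)(96500)(+1.06) J/mol = −205 kJ/mol.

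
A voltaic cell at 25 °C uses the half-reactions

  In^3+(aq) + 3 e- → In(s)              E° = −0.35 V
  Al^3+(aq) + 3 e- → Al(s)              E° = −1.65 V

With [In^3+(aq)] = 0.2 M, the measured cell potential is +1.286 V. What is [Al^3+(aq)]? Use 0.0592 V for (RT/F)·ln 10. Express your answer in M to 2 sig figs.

In³⁺/In is the cathode (higher E°); E°cell = −0.35 − (−1.65) = +1.30 V with n = 3.
From the Nernst equation, log Q = n(E° − E)/0.0592 = 3·(+1.30 − (+1.286))/0.0592 = 0.709.
For In^3+(aq) + Al(s) → In(s) + Al^3+(aq), the reaction quotient is Q = [Al^3+(aq)] / [In^3+(aq)].
Isolating [Al^3+(aq)] in Q = 10^{0.709} yields log [Al^3+(aq)] = 0.010, i.e. 1.0 M.

1.0 M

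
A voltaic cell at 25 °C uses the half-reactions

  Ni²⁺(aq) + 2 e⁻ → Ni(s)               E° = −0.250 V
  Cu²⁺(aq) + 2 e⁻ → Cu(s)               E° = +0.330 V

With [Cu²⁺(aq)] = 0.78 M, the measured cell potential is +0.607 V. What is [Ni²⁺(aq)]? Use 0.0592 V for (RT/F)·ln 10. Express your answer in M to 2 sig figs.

With Cu²⁺/Cu at the cathode and Ni²⁺/Ni at the anode, E°cell = +0.330 − (−0.250) = +0.580 V (n = 2).
Since E = E° − (0.0592/n)·log Q, log Q = n(E° − E)/0.0592 = −0.912.
The balanced reaction is Cu²⁺(aq) + Ni(s) → Cu(s) + Ni²⁺(aq), so Q = [Ni²⁺(aq)] / [Cu²⁺(aq)].
Substituting the known concentrations and solving, log [Ni²⁺(aq)] = −1.020 and [Ni²⁺(aq)] = 0.095 M.

0.095 M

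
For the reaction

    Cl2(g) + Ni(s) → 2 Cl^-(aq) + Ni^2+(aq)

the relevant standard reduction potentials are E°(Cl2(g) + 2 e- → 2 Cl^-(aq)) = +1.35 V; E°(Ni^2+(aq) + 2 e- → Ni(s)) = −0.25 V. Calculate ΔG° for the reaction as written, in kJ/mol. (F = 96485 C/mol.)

−309 kJ/mol

In the reaction as written Cl2(g) is reduced, so the Cl₂/Cl⁻ couple is the cathode and Ni²⁺/Ni is the anode.
E°cell = +1.35 − (−0.25) = +1.60 V; balancing electrons gives n = 2.
ΔG° = −nFE°cell = −(2)(96485)(+1.60) J/mol = −309 kJ/mol.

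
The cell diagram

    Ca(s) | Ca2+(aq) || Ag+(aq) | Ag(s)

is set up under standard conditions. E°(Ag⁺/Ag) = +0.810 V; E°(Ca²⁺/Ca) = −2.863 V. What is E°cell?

+3.673 V

By convention the left-hand electrode in cell notation is the anode (oxidation) and the right-hand electrode is the cathode (reduction).
E°cell = E°(right) − E°(left) = +0.810 − (−2.863) = +3.673 V.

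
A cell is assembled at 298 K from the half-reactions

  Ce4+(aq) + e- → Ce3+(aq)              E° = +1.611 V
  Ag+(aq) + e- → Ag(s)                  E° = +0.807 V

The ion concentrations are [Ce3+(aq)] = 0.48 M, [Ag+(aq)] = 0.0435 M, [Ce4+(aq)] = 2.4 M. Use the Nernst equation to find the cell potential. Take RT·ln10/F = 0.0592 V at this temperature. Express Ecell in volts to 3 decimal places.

+0.926 V

The Ce⁴⁺/Ce³⁺ couple has the more positive E°, so it is the cathode; Ag⁺/Ag is the anode.
The standard potential is +1.611 − (+0.807) = +0.804 V and the balanced reaction transfers n = 1 electron.
The balanced reaction is Ce4+(aq) + Ag(s) → Ce3+(aq) + Ag+(aq), so Q = ([Ce3+(aq)]·[Ag+(aq)]) / [Ce4+(aq)] = 0.0087 and log Q = −2.060.
Applying E = E° − (RT ln10/nF)·log Q gives +0.804 − (0.0592/1)(−2.060) = +0.926 V.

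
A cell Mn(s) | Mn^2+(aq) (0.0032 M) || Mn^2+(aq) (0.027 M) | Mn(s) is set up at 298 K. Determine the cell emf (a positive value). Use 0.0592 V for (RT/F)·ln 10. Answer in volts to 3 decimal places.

For a concentration cell E°cell = 0, since both electrodes use the same couple.
The compartment with the higher Mn^2+(aq) concentration (0.027 M) acts as the cathode; ions are reduced there and produced at the dilute (0.0032 M) anode.
With n = 2, Ecell = −(0.0592/2)·log([dilute]/[conc]) = −(0.0592/2)·log(0.0032/0.027) = +0.027 V.

0.027 V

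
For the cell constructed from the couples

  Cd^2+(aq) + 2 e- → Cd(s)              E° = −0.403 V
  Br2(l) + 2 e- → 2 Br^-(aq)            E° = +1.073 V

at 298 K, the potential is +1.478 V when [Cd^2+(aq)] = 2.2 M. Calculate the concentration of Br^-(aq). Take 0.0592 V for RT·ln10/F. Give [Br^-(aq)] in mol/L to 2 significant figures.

With Br₂/Br⁻ at the cathode and Cd²⁺/Cd at the anode, E°cell = +1.073 − (−0.403) = +1.476 V (n = 2).
From the Nernst equation, log Q = n(E° − E)/0.0592 = 2·(+1.476 − (+1.478))/0.0592 = −0.068.
For Br2(l) + Cd(s) → 2 Br^-(aq) + Cd^2+(aq), the reaction quotient is Q = [Br^-(aq)]^2·[Cd^2+(aq)].
Isolating [Br^-(aq)] in Q = 10^{−0.068} yields log [Br^-(aq)] = −0.205, i.e. 0.62 M.

0.62 M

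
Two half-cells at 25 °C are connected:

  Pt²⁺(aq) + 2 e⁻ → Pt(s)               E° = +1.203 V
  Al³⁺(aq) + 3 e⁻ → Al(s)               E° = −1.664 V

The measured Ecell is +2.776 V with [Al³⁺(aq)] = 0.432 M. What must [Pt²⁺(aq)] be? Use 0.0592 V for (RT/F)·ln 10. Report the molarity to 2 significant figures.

Pt²⁺/Pt is the cathode (higher E°); E°cell = +1.203 − (−1.664) = +2.867 V with n = 6.
From the Nernst equation, log Q = n(E° − E)/0.0592 = 6·(+2.867 − (+2.776))/0.0592 = 9.223.
The balanced reaction is 3 Pt²⁺(aq) + 2 Al(s) → 3 Pt(s) + 2 Al³⁺(aq), so Q = [Al³⁺(aq)]^2 / [Pt²⁺(aq)]^3.
Isolating [Pt²⁺(aq)] in Q = 10^{9.223} yields log [Pt²⁺(aq)] = −3.317, i.e. 0.00048 M.

0.00048 M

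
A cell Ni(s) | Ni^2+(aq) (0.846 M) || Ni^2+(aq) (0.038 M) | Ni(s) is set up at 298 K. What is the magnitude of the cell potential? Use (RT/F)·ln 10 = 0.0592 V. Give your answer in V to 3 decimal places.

For a concentration cell E°cell = 0, since both electrodes use the same couple.
The compartment with the higher Ni^2+(aq) concentration (0.846 M) acts as the cathode; ions are reduced there and produced at the dilute (0.038 M) anode.
With n = 2, Ecell = −(0.0592/2)·log([dilute]/[conc]) = −(0.0592/2)·log(0.038/0.846) = +0.040 V.

0.040 V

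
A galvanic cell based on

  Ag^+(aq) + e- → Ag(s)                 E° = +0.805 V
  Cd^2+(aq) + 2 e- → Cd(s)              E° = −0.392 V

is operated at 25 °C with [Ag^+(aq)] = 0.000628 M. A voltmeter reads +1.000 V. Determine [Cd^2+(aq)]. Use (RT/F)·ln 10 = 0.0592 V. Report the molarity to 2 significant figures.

With Ag⁺/Ag at the cathode and Cd²⁺/Cd at the anode, E°cell = +0.805 − (−0.392) = +1.197 V (n = 2).
Since E = E° − (0.0592/n)·log Q, log Q = n(E° − E)/0.0592 = 6.655.
The balanced reaction is 2 Ag^+(aq) + Cd(s) → 2 Ag(s) + Cd^2+(aq), so Q = [Cd^2+(aq)] / [Ag^+(aq)]^2.
Solving for the unknown gives log [Cd^2+(aq)] = 0.251, so [Cd^2+(aq)] ≈ 1.8 M.

1.8 M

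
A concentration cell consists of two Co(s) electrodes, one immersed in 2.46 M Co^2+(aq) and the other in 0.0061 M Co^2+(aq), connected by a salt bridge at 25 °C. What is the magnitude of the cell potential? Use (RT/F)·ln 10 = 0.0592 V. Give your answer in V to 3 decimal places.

For a concentration cell E°cell = 0, since both electrodes use the same couple.
The compartment with the higher Co^2+(aq) concentration (2.46 M) acts as the cathode; ions are reduced there and produced at the dilute (0.0061 M) anode.
With n = 2, Ecell = −(0.0592/2)·log([dilute]/[conc]) = −(0.0592/2)·log(0.0061/2.46) = +0.077 V.

0.077 V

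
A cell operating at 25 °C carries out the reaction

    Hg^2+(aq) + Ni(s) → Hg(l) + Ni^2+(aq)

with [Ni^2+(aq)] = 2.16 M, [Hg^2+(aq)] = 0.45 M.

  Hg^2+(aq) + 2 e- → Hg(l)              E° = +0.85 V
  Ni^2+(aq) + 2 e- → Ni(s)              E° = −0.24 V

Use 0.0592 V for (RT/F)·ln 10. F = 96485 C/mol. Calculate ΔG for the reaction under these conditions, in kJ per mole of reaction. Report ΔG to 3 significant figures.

−206 kJ/mol

With Hg²⁺/Hg reduced at the cathode, E°cell = +0.85 − (−0.24) = +1.09 V and n = 2.
The reaction quotient is [Ni^2+(aq)] / [Hg^2+(aq)] = 4.8; by Nernst, E = +1.09 − (0.0592/2)(0.681) = +1.0698 V.
ΔG = −nFE = −(2)(96485)(+1.0698) J/mol = −206 kJ/mol.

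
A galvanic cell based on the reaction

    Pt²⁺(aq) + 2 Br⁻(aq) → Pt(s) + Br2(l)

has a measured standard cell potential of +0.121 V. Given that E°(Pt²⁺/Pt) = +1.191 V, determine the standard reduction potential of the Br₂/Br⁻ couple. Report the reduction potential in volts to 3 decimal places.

In the reaction as written the Pt²⁺/Pt couple is reduced (cathode) and Br₂/Br⁻ is oxidized (anode), so E°cell = E°(Pt²⁺/Pt) − E°(Br₂/Br⁻).
E°(Br₂/Br⁻) = E°(cathode) − E°cell = +1.191 − (+0.121) = +1.070 V.

+1.070 V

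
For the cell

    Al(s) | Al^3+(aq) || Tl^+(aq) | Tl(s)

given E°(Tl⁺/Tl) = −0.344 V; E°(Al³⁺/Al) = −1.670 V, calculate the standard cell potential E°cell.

By convention the left-hand electrode in cell notation is the anode (oxidation) and the right-hand electrode is the cathode (reduction).
E°cell = E°(right) − E°(left) = −0.344 − (−1.670) = +1.326 V.

+1.326 V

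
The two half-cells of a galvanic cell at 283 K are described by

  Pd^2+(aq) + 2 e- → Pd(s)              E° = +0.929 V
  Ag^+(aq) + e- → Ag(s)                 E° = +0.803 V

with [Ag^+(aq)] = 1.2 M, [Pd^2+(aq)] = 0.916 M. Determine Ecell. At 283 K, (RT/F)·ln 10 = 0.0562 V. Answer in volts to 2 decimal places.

+0.12 V

Since E°(Pd²⁺/Pd) > E°(Ag⁺/Ag), Pd²⁺/Pd serves as the cathode.
E°cell = +0.929 − (+0.803) = +0.126 V, with n = 2 electrons transferred.
Balancing gives Pd^2+(aq) + 2 Ag(s) → Pd(s) + 2 Ag^+(aq); hence Q = [Ag^+(aq)]^2 / [Pd^2+(aq)] = 1.57 (log Q = 0.196).
E = E° − (0.0562/n)·log Q = +0.126 − (0.0562/2)(0.196) = +0.12 V.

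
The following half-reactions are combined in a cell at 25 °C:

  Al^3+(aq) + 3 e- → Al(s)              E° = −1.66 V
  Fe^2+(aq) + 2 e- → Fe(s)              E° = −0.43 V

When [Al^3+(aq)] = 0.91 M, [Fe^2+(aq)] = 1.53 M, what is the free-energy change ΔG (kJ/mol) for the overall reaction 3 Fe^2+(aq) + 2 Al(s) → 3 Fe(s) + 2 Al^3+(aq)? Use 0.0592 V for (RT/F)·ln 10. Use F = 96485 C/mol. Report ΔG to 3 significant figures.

−716 kJ/mol

With Fe²⁺/Fe reduced at the cathode, E°cell = −0.43 − (−1.66) = +1.23 V and n = 6.
The reaction quotient is [Al^3+(aq)]^2 / [Fe^2+(aq)]^3 = 0.231; by Nernst, E = +1.23 − (0.0592/6)(−0.636) = +1.2363 V.
ΔG = −nFE = −(6)(96485)(+1.2363) J/mol = −716 kJ/mol.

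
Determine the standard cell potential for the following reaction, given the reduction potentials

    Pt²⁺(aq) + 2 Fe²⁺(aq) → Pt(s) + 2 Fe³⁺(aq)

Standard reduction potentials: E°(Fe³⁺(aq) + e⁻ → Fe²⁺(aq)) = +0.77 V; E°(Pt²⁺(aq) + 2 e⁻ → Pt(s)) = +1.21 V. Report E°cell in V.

Pt²⁺(aq) gains electrons, so the Pt²⁺/Pt couple is the cathode; the Fe³⁺/Fe²⁺ couple is the anode.
E°cell = E°(cathode) − E°(anode) = +1.21 − (+0.77) = +0.44 V.

+0.44 V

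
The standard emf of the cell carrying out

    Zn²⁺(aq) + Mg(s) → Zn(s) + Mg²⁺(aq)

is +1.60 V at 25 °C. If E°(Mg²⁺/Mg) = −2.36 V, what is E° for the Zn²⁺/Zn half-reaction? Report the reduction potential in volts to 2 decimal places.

In the reaction as written the Zn²⁺/Zn couple is reduced (cathode) and Mg²⁺/Mg is oxidized (anode), so E°cell = E°(Zn²⁺/Zn) − E°(Mg²⁺/Mg).
E°(Zn²⁺/Zn) = E°cell + E°(anode) = +1.60 + (−2.36) = −0.76 V.

−0.76 V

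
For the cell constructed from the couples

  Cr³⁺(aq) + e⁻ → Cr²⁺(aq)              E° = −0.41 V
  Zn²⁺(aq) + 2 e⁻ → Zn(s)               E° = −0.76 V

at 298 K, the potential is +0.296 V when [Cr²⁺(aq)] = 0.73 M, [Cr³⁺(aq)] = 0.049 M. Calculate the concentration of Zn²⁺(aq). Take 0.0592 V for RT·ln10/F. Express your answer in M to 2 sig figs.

Cr³⁺/Cr²⁺ is the cathode (higher E°); E°cell = −0.41 − (−0.76) = +0.35 V with n = 2.
From the Nernst equation, log Q = n(E° − E)/0.0592 = 2·(+0.35 − (+0.296))/0.0592 = 1.824.
The balanced reaction is 2 Cr³⁺(aq) + Zn(s) → 2 Cr²⁺(aq) + Zn²⁺(aq), so Q = ([Cr²⁺(aq)]^2·[Zn²⁺(aq)]) / [Cr³⁺(aq)]^2.
Isolating [Zn²⁺(aq)] in Q = 10^{1.824} yields log [Zn²⁺(aq)] = −0.522, i.e. 0.30 M.

0.30 M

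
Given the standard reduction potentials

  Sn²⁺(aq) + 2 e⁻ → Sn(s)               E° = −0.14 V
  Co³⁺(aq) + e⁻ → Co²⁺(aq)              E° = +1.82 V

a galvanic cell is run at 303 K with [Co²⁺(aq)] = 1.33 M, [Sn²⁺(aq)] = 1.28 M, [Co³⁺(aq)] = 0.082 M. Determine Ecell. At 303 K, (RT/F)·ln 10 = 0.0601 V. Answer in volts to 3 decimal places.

Since E°(Co³⁺/Co²⁺) > E°(Sn²⁺/Sn), Co³⁺/Co²⁺ serves as the cathode.
E°cell = E°cat − E°an = +1.82 − (−0.14) = +1.96 V; n = 2.
The balanced reaction is 2 Co³⁺(aq) + Sn(s) → 2 Co²⁺(aq) + Sn²⁺(aq), so Q = ([Co²⁺(aq)]^2·[Sn²⁺(aq)]) / [Co³⁺(aq)]^2 = 337 and log Q = 2.527.
Applying E = E° − (RT ln10/nF)·log Q gives +1.96 − (0.0601/2)(2.527) = +1.884 V.

+1.884 V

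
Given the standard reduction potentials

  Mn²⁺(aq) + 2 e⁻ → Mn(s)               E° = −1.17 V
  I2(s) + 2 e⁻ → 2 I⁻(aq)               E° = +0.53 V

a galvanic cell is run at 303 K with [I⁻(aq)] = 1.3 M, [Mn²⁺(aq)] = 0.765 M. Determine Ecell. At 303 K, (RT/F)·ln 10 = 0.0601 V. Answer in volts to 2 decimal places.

+1.70 V

The I₂/I⁻ couple has the more positive E°, so it is the cathode; Mn²⁺/Mn is the anode.
E°cell = E°cat − E°an = +0.53 − (−1.17) = +1.70 V; n = 2.
For the overall reaction I2(s) + Mn(s) → 2 I⁻(aq) + Mn²⁺(aq), Q = [I⁻(aq)]^2·[Mn²⁺(aq)] = 1.29, giving log Q = 0.112.
Applying E = E° − (RT ln10/nF)·log Q gives +1.70 − (0.0601/2)(0.112) = +1.70 V.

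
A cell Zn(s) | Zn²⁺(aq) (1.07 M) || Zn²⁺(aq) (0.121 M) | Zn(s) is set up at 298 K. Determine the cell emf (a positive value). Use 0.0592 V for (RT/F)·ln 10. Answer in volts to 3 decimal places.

For a concentration cell E°cell = 0, since both electrodes use the same couple.
The compartment with the higher Zn²⁺(aq) concentration (1.07 M) acts as the cathode; ions are reduced there and produced at the dilute (0.121 M) anode.
With n = 2, Ecell = −(0.0592/2)·log([dilute]/[conc]) = −(0.0592/2)·log(0.121/1.07) = +0.028 V.

0.028 V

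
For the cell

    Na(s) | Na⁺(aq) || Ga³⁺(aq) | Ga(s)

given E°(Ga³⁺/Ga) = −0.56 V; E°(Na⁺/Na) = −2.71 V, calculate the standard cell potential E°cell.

By convention the left-hand electrode in cell notation is the anode (oxidation) and the right-hand electrode is the cathode (reduction).
E°cell = E°(right) − E°(left) = −0.56 − (−2.71) = +2.15 V.

+2.15 V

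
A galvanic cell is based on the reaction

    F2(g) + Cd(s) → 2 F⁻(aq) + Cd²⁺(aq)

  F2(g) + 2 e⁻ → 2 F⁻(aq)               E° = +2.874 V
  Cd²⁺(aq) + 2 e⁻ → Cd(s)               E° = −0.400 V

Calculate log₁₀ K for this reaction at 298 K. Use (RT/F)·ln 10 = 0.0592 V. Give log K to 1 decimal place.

log K = 110.6

The F₂/F⁻ couple is reduced (cathode); E°cell = +2.874 − (−0.400) = +3.274 V with n = 2.
At equilibrium E = 0, so log K = nE°cell / 0.0592 = (2)(+3.274) / 0.0592 = 110.6.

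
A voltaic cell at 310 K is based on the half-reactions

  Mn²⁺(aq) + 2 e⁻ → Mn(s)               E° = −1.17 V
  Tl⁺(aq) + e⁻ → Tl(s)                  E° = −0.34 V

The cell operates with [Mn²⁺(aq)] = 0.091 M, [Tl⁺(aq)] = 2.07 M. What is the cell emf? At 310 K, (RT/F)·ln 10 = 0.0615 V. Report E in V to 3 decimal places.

Tl⁺/Tl is reduced (cathode, E° = −0.34 V) and Mn²⁺/Mn is oxidized (anode).
E°cell = −0.34 − (−1.17) = +0.83 V, with n = 2 electrons transferred.
For the overall reaction 2 Tl⁺(aq) + Mn(s) → 2 Tl(s) + Mn²⁺(aq), Q = [Mn²⁺(aq)] / [Tl⁺(aq)]^2 = 0.0212, giving log Q = −1.673.
E = E° − (0.0615/n)·log Q = +0.83 − (0.0615/2)(−1.673) = +0.881 V.

+0.881 V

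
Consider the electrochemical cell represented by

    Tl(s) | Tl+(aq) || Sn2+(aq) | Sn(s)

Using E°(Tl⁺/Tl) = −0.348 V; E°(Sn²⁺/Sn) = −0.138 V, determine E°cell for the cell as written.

+0.210 V

By convention the left-hand electrode in cell notation is the anode (oxidation) and the right-hand electrode is the cathode (reduction).
E°cell = E°(right) − E°(left) = −0.138 − (−0.348) = +0.210 V.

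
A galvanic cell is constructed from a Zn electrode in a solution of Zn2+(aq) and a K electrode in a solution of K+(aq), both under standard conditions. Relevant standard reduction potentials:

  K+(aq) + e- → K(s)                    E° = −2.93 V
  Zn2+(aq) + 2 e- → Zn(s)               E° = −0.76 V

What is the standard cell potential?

Of the two couples in this cell, the one with the more positive reduction potential is reduced at the cathode: here that is Zn²⁺/Zn (−0.76 V); K⁺/K (−2.93 V) is the anode.
E°cell = E°(cathode) − E°(anode) = −0.76 − (−2.93) = +2.17 V.

+2.17 V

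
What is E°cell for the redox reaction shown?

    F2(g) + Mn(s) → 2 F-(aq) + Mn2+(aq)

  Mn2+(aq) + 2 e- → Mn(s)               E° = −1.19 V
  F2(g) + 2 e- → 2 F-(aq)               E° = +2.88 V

+4.07 V

In the reaction as written, F2(g) is reduced (cathode) and Mn2+(aq) is produced by oxidation at the anode.
E°cell = E°(cathode) − E°(anode) = +2.88 − (−1.19) = +4.07 V.
The positive value indicates the reaction is spontaneous as written.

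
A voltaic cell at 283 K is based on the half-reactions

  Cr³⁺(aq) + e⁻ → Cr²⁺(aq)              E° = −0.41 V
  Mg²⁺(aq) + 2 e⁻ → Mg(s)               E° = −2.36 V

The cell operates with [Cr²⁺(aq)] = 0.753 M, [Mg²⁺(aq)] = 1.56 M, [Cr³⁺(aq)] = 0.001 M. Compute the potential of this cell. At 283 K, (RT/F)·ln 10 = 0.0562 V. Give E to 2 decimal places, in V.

The Cr³⁺/Cr²⁺ couple has the more positive E°, so it is the cathode; Mg²⁺/Mg is the anode.
The standard potential is −0.41 − (−2.36) = +1.95 V and the balanced reaction transfers n = 2 electrons.
For the overall reaction 2 Cr³⁺(aq) + Mg(s) → 2 Cr²⁺(aq) + Mg²⁺(aq), Q = ([Cr²⁺(aq)]^2·[Mg²⁺(aq)]) / [Cr³⁺(aq)]^2 = 8.85×10^5, giving log Q = 5.947.
E = E° − (0.0562/n)·log Q = +1.95 − (0.0562/2)(5.947) = +1.78 V.

+1.78 V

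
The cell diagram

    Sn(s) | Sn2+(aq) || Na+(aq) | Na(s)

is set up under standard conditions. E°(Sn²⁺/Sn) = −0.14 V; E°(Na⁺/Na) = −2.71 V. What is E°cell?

By convention the left-hand electrode in cell notation is the anode (oxidation) and the right-hand electrode is the cathode (reduction).
E°cell = E°(right) − E°(left) = −2.71 − (−0.14) = −2.57 V.
The negative sign shows that, as written, the cell would require an external voltage to drive the reaction.

−2.57 V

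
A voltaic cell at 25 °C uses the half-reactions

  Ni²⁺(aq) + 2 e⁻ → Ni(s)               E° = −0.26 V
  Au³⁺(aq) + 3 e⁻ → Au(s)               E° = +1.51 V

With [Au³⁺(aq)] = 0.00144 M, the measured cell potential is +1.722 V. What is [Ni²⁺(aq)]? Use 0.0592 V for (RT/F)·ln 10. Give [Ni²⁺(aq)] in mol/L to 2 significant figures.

The Au³⁺/Au couple has the larger reduction potential, so it is the cathode: E°cell = +1.51 − (−0.26) = +1.77 V and n = 6.
Rearranging E = E° − (0.0592/n)·log Q gives log Q = 6(+1.77 − (+1.722))/0.0592 = 4.865.
For 2 Au³⁺(aq) + 3 Ni(s) → 2 Au(s) + 3 Ni²⁺(aq), the reaction quotient is Q = [Ni²⁺(aq)]^3 / [Au³⁺(aq)]^2.
Isolating [Ni²⁺(aq)] in Q = 10^{4.865} yields log [Ni²⁺(aq)] = −0.273, i.e. 0.53 M.

0.53 M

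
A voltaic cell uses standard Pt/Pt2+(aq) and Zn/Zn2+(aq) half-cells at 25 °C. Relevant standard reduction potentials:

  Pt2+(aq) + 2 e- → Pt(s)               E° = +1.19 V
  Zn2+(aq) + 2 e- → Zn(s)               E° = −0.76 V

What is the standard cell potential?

The Pt²⁺/Pt couple has the higher E°, so Pt ion is reduced (cathode) and Zn is oxidized (anode).
E°cell = E°(cathode) − E°(anode) = +1.19 − (−0.76) = +1.95 V.

+1.95 V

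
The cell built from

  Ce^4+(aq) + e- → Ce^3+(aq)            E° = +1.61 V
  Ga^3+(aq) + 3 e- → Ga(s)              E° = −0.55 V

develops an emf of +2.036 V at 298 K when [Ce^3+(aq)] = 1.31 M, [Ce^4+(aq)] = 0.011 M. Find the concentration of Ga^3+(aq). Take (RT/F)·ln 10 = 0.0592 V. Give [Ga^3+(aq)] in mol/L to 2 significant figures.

With Ce⁴⁺/Ce³⁺ at the cathode and Ga³⁺/Ga at the anode, E°cell = +1.61 − (−0.55) = +2.16 V (n = 3).
Rearranging E = E° − (0.0592/n)·log Q gives log Q = 3(+2.16 − (+2.036))/0.0592 = 6.284.
The balanced reaction is 3 Ce^4+(aq) + Ga(s) → 3 Ce^3+(aq) + Ga^3+(aq), so Q = ([Ce^3+(aq)]^3·[Ga^3+(aq)]) / [Ce^4+(aq)]^3.
Substituting the known concentrations and solving, log [Ga^3+(aq)] = 0.056 and [Ga^3+(aq)] = 1.1 M.

1.1 M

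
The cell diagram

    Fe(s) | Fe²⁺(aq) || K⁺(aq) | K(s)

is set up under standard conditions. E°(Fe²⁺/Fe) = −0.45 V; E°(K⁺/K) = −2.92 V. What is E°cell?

−2.47 V

By convention the left-hand electrode in cell notation is the anode (oxidation) and the right-hand electrode is the cathode (reduction).
E°cell = E°(right) − E°(left) = −2.92 − (−0.45) = −2.47 V.
The negative sign shows that, as written, the cell would require an external voltage to drive the reaction.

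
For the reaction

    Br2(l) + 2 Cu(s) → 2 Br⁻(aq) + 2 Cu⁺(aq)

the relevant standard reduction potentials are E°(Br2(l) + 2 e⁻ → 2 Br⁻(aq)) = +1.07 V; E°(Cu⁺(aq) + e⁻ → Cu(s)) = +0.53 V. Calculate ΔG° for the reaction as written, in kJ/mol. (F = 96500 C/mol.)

−104 kJ/mol

In the reaction as written Br2(l) is reduced, so the Br₂/Br⁻ couple is the cathode and Cu⁺/Cu is the anode.
E°cell = +1.07 − (+0.53) = +0.54 V; balancing electrons gives n = 2.
ΔG° = −nFE°cell = −(2)(96500)(+0.54) J/mol = −104 kJ/mol.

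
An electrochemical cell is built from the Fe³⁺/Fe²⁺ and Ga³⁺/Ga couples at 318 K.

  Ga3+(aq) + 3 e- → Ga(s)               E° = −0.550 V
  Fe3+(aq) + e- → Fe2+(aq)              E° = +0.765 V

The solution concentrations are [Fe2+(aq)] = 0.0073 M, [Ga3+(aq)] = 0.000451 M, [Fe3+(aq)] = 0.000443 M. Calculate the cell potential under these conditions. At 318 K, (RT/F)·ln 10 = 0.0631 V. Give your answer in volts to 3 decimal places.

Since E°(Fe³⁺/Fe²⁺) > E°(Ga³⁺/Ga), Fe³⁺/Fe²⁺ serves as the cathode.
E°cell = E°cat − E°an = +0.765 − (−0.550) = +1.315 V; n = 3.
The balanced reaction is 3 Fe3+(aq) + Ga(s) → 3 Fe2+(aq) + Ga3+(aq), so Q = ([Fe2+(aq)]^3·[Ga3+(aq)]) / [Fe3+(aq)]^3 = 2.02 and log Q = 0.305.
Applying E = E° − (RT ln10/nF)·log Q gives +1.315 − (0.0631/3)(0.305) = +1.309 V.

+1.309 V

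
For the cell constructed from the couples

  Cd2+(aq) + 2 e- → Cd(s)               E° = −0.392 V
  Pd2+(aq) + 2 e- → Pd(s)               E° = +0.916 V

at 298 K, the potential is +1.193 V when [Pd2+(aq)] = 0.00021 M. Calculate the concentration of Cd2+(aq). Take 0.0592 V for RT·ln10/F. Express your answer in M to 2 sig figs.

The Pd²⁺/Pd couple has the larger reduction potential, so it is the cathode: E°cell = +0.916 − (−0.392) = +1.308 V and n = 2.
Since E = E° − (0.0592/n)·log Q, log Q = n(E° − E)/0.0592 = 3.885.
Balancing electrons gives Pd2+(aq) + Cd(s) → Pd(s) + Cd2+(aq); thus Q = [Cd2+(aq)] / [Pd2+(aq)].
Substituting the known concentrations and solving, log [Cd2+(aq)] = 0.207 and [Cd2+(aq)] = 1.6 M.

1.6 M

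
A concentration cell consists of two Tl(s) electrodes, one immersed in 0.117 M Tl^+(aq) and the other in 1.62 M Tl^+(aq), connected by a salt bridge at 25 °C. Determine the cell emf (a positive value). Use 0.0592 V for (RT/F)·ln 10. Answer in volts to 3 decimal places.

0.068 V

For a concentration cell E°cell = 0, since both electrodes use the same couple.
The compartment with the higher Tl^+(aq) concentration (1.62 M) acts as the cathode; ions are reduced there and produced at the dilute (0.117 M) anode.
With n = 1, Ecell = −(0.0592/1)·log([dilute]/[conc]) = −(0.0592/1)·log(0.117/1.62) = +0.068 V.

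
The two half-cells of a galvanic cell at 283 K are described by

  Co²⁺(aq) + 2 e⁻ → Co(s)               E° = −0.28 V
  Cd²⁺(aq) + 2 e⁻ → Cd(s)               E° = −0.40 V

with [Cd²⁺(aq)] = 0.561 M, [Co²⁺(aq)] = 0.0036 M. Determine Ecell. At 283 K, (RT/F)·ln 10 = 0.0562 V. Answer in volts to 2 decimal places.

Since E°(Co²⁺/Co) > E°(Cd²⁺/Cd), Co²⁺/Co serves as the cathode.
E°cell = −0.28 − (−0.40) = +0.12 V, with n = 2 electrons transferred.
For the overall reaction Co²⁺(aq) + Cd(s) → Co(s) + Cd²⁺(aq), Q = [Cd²⁺(aq)] / [Co²⁺(aq)] = 156, giving log Q = 2.193.
By the Nernst equation, E = +0.12 − (0.0562/2)·(2.193) = +0.06 V.

+0.06 V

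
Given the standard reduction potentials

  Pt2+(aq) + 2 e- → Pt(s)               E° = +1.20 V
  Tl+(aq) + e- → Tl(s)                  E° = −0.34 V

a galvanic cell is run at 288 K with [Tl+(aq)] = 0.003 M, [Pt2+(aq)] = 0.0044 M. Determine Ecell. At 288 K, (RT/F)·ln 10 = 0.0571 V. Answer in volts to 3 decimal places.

+1.617 V

Pt²⁺/Pt is reduced (cathode, E° = +1.20 V) and Tl⁺/Tl is oxidized (anode).
The standard potential is +1.20 − (−0.34) = +1.54 V and the balanced reaction transfers n = 2 electrons.
Balancing gives Pt2+(aq) + 2 Tl(s) → Pt(s) + 2 Tl+(aq); hence Q = [Tl+(aq)]^2 / [Pt2+(aq)] = 0.00205 (log Q = −2.689).
By the Nernst equation, E = +1.54 − (0.0571/2)·(−2.689) = +1.617 V.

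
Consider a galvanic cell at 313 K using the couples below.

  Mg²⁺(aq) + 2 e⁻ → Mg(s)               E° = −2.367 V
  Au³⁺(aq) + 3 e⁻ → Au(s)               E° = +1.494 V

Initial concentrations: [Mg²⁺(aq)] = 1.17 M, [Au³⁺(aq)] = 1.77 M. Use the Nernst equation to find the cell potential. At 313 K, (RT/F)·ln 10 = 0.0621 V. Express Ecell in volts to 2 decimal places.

Since E°(Au³⁺/Au) > E°(Mg²⁺/Mg), Au³⁺/Au serves as the cathode.
E°cell = +1.494 − (−2.367) = +3.861 V, with n = 6 electrons transferred.
The balanced reaction is 2 Au³⁺(aq) + 3 Mg(s) → 2 Au(s) + 3 Mg²⁺(aq), so Q = [Mg²⁺(aq)]^3 / [Au³⁺(aq)]^2 = 0.511 and log Q = −0.291.
By the Nernst equation, E = +3.861 − (0.0621/6)·(−0.291) = +3.86 V.

+3.86 V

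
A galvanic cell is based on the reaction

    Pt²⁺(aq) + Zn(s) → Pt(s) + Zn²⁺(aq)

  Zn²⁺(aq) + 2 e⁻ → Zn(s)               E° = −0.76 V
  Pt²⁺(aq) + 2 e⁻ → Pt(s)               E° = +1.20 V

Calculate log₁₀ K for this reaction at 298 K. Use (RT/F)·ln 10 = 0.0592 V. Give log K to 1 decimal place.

The Pt²⁺/Pt couple is reduced (cathode); E°cell = +1.20 − (−0.76) = +1.96 V with n = 2.
At equilibrium E = 0, so log K = nE°cell / 0.0592 = (2)(+1.96) / 0.0592 = 66.2.

log K = 66.2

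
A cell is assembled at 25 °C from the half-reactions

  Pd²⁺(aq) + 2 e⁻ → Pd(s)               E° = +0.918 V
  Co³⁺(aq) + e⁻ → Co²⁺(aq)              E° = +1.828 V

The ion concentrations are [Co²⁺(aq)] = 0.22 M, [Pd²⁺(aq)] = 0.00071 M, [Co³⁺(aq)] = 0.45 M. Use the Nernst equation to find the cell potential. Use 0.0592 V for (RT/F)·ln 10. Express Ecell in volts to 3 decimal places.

+1.022 V

The Co³⁺/Co²⁺ couple has the more positive E°, so it is the cathode; Pd²⁺/Pd is the anode.
E°cell = E°cat − E°an = +1.828 − (+0.918) = +0.910 V; n = 2.
For the overall reaction 2 Co³⁺(aq) + Pd(s) → 2 Co²⁺(aq) + Pd²⁺(aq), Q = ([Co²⁺(aq)]^2·[Pd²⁺(aq)]) / [Co³⁺(aq)]^2 = 0.00017, giving log Q = −3.770.
By the Nernst equation, E = +0.910 − (0.0592/2)·(−3.770) = +1.022 V.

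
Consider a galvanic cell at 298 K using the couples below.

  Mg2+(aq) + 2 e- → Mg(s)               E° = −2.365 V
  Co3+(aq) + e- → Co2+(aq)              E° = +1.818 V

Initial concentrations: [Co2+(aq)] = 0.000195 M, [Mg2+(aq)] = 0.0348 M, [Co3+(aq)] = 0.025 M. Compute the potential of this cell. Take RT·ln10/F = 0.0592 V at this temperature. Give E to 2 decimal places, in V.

The Co³⁺/Co²⁺ couple has the more positive E°, so it is the cathode; Mg²⁺/Mg is the anode.
E°cell = E°cat − E°an = +1.818 − (−2.365) = +4.183 V; n = 2.
Balancing gives 2 Co3+(aq) + Mg(s) → 2 Co2+(aq) + Mg2+(aq); hence Q = ([Co2+(aq)]^2·[Mg2+(aq)]) / [Co3+(aq)]^2 = 2.12×10^−6 (log Q = −5.674).
Applying E = E° − (RT ln10/nF)·log Q gives +4.183 − (0.0592/2)(−5.674) = +4.35 V.

+4.35 V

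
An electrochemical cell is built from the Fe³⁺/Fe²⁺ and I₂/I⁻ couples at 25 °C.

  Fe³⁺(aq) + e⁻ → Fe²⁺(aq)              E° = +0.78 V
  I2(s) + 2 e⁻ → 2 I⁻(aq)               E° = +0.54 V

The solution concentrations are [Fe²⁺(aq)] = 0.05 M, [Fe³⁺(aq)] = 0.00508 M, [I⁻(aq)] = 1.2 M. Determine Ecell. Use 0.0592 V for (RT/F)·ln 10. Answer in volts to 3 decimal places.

+0.186 V

Since E°(Fe³⁺/Fe²⁺) > E°(I₂/I⁻), Fe³⁺/Fe²⁺ serves as the cathode.
The standard potential is +0.78 − (+0.54) = +0.24 V and the balanced reaction transfers n = 2 electrons.
The balanced reaction is 2 Fe³⁺(aq) + 2 I⁻(aq) → 2 Fe²⁺(aq) + I2(s), so Q = [Fe²⁺(aq)]^2 / ([Fe³⁺(aq)]^2·[I⁻(aq)]^2) = 67.3 and log Q = 1.828.
Applying E = E° − (RT ln10/nF)·log Q gives +0.24 − (0.0592/2)(1.828) = +0.186 V.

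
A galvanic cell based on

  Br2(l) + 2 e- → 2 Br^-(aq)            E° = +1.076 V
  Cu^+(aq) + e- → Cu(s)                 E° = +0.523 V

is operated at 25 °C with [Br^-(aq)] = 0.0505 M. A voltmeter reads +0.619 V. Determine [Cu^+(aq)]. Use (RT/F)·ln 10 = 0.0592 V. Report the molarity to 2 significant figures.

Br₂/Br⁻ is the cathode (higher E°); E°cell = +1.076 − (+0.523) = +0.553 V with n = 2.
Rearranging E = E° − (0.0592/n)·log Q gives log Q = 2(+0.553 − (+0.619))/0.0592 = −2.230.
For Br2(l) + 2 Cu(s) → 2 Br^-(aq) + 2 Cu^+(aq), the reaction quotient is Q = [Br^-(aq)]^2·[Cu^+(aq)]^2.
Substituting the known concentrations and solving, log [Cu^+(aq)] = 0.182 and [Cu^+(aq)] = 1.5 M.

1.5 M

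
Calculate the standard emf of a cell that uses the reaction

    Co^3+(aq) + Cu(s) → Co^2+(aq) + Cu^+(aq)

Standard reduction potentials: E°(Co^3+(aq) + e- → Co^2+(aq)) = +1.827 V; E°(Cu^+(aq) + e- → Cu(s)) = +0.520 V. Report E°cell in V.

+1.307 V

In the reaction as written, Co^3+(aq) is reduced (cathode) and Cu^+(aq) is produced by oxidation at the anode.
E°cell = E°(cathode) − E°(anode) = +1.827 − (+0.520) = +1.307 V.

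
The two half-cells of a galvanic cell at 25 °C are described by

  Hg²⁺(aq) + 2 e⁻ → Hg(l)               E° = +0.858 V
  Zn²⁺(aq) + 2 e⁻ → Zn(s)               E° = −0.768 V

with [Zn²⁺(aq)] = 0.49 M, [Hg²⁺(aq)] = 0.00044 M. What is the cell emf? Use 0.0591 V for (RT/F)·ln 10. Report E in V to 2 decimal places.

+1.54 V

Hg²⁺/Hg is reduced (cathode, E° = +0.858 V) and Zn²⁺/Zn is oxidized (anode).
E°cell = +0.858 − (−0.768) = +1.626 V, with n = 2 electrons transferred.
The balanced reaction is Hg²⁺(aq) + Zn(s) → Hg(l) + Zn²⁺(aq), so Q = [Zn²⁺(aq)] / [Hg²⁺(aq)] = 1.11×10^3 and log Q = 3.047.
By the Nernst equation, E = +1.626 − (0.0591/2)·(3.047) = +1.54 V.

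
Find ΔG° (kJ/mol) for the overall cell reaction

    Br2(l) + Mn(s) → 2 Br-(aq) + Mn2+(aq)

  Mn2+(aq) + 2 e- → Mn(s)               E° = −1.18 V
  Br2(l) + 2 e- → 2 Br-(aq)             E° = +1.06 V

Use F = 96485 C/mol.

−432 kJ/mol

In the reaction as written Br2(l) is reduced, so the Br₂/Br⁻ couple is the cathode and Mn²⁺/Mn is the anode.
E°cell = +1.06 − (−1.18) = +2.24 V; balancing electrons gives n = 2.
ΔG° = −nFE°cell = −(2)(96485)(+2.24) J/mol = −432 kJ/mol.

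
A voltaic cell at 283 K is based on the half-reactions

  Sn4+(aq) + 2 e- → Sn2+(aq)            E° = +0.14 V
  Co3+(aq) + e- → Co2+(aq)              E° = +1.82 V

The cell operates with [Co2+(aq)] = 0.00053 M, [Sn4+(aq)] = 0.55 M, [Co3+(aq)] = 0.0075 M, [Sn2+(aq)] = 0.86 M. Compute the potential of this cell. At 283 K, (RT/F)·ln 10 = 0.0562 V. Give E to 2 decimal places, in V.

Since E°(Co³⁺/Co²⁺) > E°(Sn⁴⁺/Sn²⁺), Co³⁺/Co²⁺ serves as the cathode.
E°cell = E°cat − E°an = +1.82 − (+0.14) = +1.68 V; n = 2.
The balanced reaction is 2 Co3+(aq) + Sn2+(aq) → 2 Co2+(aq) + Sn4+(aq), so Q = ([Co2+(aq)]^2·[Sn4+(aq)]) / ([Co3+(aq)]^2·[Sn2+(aq)]) = 0.00319 and log Q = −2.496.
E = E° − (0.0562/n)·log Q = +1.68 − (0.0562/2)(−2.496) = +1.75 V.

+1.75 V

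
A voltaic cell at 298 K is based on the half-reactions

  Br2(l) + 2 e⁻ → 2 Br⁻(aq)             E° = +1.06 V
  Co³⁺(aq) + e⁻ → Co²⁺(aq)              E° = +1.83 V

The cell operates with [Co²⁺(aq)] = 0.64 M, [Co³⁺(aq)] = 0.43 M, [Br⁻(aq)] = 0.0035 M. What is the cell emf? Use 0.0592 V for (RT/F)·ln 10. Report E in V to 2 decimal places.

Co³⁺/Co²⁺ is reduced (cathode, E° = +1.83 V) and Br₂/Br⁻ is oxidized (anode).
E°cell = +1.83 − (+1.06) = +0.77 V, with n = 2 electrons transferred.
For the overall reaction 2 Co³⁺(aq) + 2 Br⁻(aq) → 2 Co²⁺(aq) + Br2(l), Q = [Co²⁺(aq)]^2 / ([Co³⁺(aq)]^2·[Br⁻(aq)]^2) = 1.81×10^5, giving log Q = 5.257.
E = E° − (0.0592/n)·log Q = +0.77 − (0.0592/2)(5.257) = +0.61 V.

+0.61 V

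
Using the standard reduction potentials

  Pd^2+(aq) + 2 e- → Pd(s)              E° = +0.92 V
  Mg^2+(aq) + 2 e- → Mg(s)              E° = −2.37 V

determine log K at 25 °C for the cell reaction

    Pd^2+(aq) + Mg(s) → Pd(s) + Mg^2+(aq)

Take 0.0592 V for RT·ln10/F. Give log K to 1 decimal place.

log K = 111.1

The Pd²⁺/Pd couple is reduced (cathode); E°cell = +0.92 − (−2.37) = +3.29 V with n = 2.
At equilibrium E = 0, so log K = nE°cell / 0.0592 = (2)(+3.29) / 0.0592 = 111.1.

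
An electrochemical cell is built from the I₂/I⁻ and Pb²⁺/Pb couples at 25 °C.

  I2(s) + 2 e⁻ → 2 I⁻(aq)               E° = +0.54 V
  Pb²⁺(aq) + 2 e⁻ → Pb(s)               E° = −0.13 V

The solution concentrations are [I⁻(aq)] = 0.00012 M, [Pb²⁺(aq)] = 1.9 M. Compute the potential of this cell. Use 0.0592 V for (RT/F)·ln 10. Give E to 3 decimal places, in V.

Since E°(I₂/I⁻) > E°(Pb²⁺/Pb), I₂/I⁻ serves as the cathode.
The standard potential is +0.54 − (−0.13) = +0.67 V and the balanced reaction transfers n = 2 electrons.
The balanced reaction is I2(s) + Pb(s) → 2 I⁻(aq) + Pb²⁺(aq), so Q = [I⁻(aq)]^2·[Pb²⁺(aq)] = 2.74×10^−8 and log Q = −7.563.
Applying E = E° − (RT ln10/nF)·log Q gives +0.67 − (0.0592/2)(−7.563) = +0.894 V.

+0.894 V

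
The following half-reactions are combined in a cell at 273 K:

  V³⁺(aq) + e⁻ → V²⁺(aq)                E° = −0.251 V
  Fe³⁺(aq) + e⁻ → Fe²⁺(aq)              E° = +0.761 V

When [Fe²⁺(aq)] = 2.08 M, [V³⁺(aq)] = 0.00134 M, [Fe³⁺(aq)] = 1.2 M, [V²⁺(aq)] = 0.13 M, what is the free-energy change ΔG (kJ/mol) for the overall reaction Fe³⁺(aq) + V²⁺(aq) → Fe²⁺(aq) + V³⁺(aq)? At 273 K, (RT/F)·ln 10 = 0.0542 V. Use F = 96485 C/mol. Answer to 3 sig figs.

−107 kJ/mol

E°cell = +0.761 − (−0.251) = +1.012 V; the balanced reaction transfers n = 1 electron.
Here Q = ([Fe²⁺(aq)]·[V³⁺(aq)]) / ([Fe³⁺(aq)]·[V²⁺(aq)]) = 0.0179 (log Q = −1.748), giving E = +1.012 − (0.0542/1)·(−1.748) = +1.1067 V.
Then ΔG = −nFE = −1 × 96485 × +1.1067 J/mol = −107 kJ/mol.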